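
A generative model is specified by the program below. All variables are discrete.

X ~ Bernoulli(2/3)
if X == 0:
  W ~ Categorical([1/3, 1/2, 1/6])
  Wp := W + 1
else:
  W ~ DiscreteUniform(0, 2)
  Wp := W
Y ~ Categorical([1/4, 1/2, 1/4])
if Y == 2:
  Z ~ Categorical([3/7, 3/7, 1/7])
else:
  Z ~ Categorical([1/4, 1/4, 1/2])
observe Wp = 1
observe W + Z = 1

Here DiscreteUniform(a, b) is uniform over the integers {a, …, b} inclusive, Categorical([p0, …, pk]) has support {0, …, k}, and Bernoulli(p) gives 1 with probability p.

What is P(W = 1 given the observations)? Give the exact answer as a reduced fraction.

Enumerate traces; 6 have nonzero weight after conditioning:
  (X=0, W=0, Y=0, Z=1) weight 1/144
  (X=0, W=0, Y=1, Z=1) weight 1/72
  (X=0, W=0, Y=2, Z=1) weight 1/84
  (X=1, W=1, Y=0, Z=0) weight 1/72
  (X=1, W=1, Y=1, Z=0) weight 1/36
  (X=1, W=1, Y=2, Z=0) weight 1/42
Group by W:
  weight(W=0) = 11/336
  weight(W=1) = 11/168
Total weight = 11/336 + 11/168 = 11/112
P(W=0 | obs) = 11/336 / 11/112 = 1/3
P(W=1 | obs) = 11/168 / 11/112 = 2/3

P(W = 1 | obs) = 2/3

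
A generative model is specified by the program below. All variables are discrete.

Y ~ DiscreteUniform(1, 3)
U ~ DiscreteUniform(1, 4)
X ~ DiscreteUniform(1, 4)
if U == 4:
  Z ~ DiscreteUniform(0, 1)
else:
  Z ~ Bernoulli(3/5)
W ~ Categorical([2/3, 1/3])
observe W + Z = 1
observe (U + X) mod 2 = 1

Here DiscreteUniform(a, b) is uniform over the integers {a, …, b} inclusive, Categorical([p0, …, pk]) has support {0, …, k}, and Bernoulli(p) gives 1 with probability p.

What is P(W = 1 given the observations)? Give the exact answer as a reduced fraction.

Enumerate traces; 48 have nonzero weight after conditioning:
  (Y=1, U=1, X=2, Z=0, W=1) weight 1/360
  (Y=1, U=1, X=2, Z=1, W=0) weight 1/120
  (Y=1, U=1, X=4, Z=0, W=1) weight 1/360
  (Y=1, U=1, X=4, Z=1, W=0) weight 1/120
  (Y=1, U=2, X=1, Z=0, W=1) weight 1/360
  (Y=1, U=2, X=1, Z=1, W=0) weight 1/120
  (Y=1, U=2, X=3, Z=0, W=1) weight 1/360
  (Y=1, U=2, X=3, Z=1, W=0) weight 1/120
  … 40 more
Group by W:
  weight(W=0) = 23/120
  weight(W=1) = 17/240
Total weight = 23/120 + 17/240 = 21/80
P(W=0 | obs) = 23/120 / 21/80 = 46/63
P(W=1 | obs) = 17/240 / 21/80 = 17/63

P(W = 1 | obs) = 17/63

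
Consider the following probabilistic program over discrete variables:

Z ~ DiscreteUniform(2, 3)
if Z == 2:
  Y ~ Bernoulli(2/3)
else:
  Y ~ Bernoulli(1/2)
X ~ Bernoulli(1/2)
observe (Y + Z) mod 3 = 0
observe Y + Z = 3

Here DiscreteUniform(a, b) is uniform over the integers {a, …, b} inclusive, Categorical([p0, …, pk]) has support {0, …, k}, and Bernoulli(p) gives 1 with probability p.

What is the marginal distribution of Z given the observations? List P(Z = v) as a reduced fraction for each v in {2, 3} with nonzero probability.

P(Z=2) = 4/7, P(Z=3) = 3/7

Enumerate traces; 4 have nonzero weight after conditioning:
  (Z=2, Y=1, X=0) weight 1/6
  (Z=2, Y=1, X=1) weight 1/6
  (Z=3, Y=0, X=0) weight 1/8
  (Z=3, Y=0, X=1) weight 1/8
Group by Z:
  weight(Z=2) = 1/3
  weight(Z=3) = 1/4
Total weight = 1/3 + 1/4 = 7/12
P(Z=2 | obs) = 1/3 / 7/12 = 4/7
P(Z=3 | obs) = 1/4 / 7/12 = 3/7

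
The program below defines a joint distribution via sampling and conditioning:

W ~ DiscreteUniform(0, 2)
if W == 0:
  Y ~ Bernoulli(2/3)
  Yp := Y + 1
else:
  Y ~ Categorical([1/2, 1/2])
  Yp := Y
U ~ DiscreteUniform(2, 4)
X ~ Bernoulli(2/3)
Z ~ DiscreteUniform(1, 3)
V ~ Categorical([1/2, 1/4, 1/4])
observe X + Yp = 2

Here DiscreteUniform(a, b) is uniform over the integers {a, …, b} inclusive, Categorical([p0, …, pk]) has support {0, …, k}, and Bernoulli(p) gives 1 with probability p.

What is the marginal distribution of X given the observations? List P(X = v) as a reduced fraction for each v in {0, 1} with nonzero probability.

P(X=0) = 1/5, P(X=1) = 4/5

Enumerate traces; 108 have nonzero weight after conditioning:
  (W=0, Y=0, U=2, X=1, Z=1, V=0) weight 1/243
  (W=0, Y=0, U=2, X=1, Z=1, V=1) weight 1/486
  (W=0, Y=0, U=2, X=1, Z=1, V=2) weight 1/486
  (W=0, Y=0, U=2, X=1, Z=2, V=0) weight 1/243
  (W=0, Y=0, U=2, X=1, Z=2, V=1) weight 1/486
  (W=0, Y=0, U=2, X=1, Z=2, V=2) weight 1/486
  (W=0, Y=0, U=2, X=1, Z=3, V=0) weight 1/243
  (W=0, Y=0, U=2, X=1, Z=3, V=1) weight 1/486
  (W=0, Y=1, U=2, X=0, Z=1, V=0) weight 1/243
  … 99 more
Group by X:
  weight(X=0) = 2/27
  weight(X=1) = 8/27
Total weight = 2/27 + 8/27 = 10/27
P(X=0 | obs) = 2/27 / 10/27 = 1/5
P(X=1 | obs) = 8/27 / 10/27 = 4/5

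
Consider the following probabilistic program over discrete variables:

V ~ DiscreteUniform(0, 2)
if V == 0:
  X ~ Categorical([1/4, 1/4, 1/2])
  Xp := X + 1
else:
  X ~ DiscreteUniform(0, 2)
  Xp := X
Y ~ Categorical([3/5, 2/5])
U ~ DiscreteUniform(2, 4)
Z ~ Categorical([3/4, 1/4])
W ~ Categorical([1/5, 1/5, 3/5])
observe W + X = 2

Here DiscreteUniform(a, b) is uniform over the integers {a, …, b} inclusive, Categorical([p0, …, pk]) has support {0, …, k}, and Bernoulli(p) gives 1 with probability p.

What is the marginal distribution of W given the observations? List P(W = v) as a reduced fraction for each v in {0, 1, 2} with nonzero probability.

P(W=0) = 7/29, P(W=1) = 11/58, P(W=2) = 33/58

Enumerate traces; 108 have nonzero weight after conditioning:
  (V=0, X=0, Y=0, U=2, Z=0, W=2) weight 3/400
  (V=0, X=0, Y=0, U=2, Z=1, W=2) weight 1/400
  (V=0, X=0, Y=0, U=3, Z=0, W=2) weight 3/400
  (V=0, X=0, Y=0, U=3, Z=1, W=2) weight 1/400
  (V=0, X=0, Y=0, U=4, Z=0, W=2) weight 3/400
  (V=0, X=0, Y=0, U=4, Z=1, W=2) weight 1/400
  (V=0, X=0, Y=1, U=2, Z=0, W=2) weight 1/200
  (V=0, X=0, Y=1, U=2, Z=1, W=2) weight 1/600
  (V=0, X=1, Y=0, U=2, Z=0, W=1) weight 1/400
  (V=0, X=2, Y=0, U=2, Z=0, W=0) weight 1/200
  … 98 more
Group by W:
  weight(W=0) = 7/90
  weight(W=1) = 11/180
  weight(W=2) = 11/60
Total weight = 7/90 + 11/180 + 11/60 = 29/90
P(W=0 | obs) = 7/90 / 29/90 = 7/29
P(W=1 | obs) = 11/180 / 29/90 = 11/58
P(W=2 | obs) = 11/60 / 29/90 = 33/58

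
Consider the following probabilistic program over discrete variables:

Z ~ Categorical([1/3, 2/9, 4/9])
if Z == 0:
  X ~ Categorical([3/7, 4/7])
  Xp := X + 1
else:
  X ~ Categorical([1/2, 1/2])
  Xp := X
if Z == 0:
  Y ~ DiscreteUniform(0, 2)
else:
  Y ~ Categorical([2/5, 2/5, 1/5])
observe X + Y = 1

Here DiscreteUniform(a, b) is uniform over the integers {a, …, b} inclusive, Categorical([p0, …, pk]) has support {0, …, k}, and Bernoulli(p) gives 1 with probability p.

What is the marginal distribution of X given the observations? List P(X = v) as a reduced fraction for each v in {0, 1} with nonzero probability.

P(X=0) = 57/119, P(X=1) = 62/119

Enumerate traces; 6 have nonzero weight after conditioning:
  (Z=0, X=0, Y=1) weight 1/21
  (Z=0, X=1, Y=0) weight 4/63
  (Z=1, X=0, Y=1) weight 2/45
  (Z=1, X=1, Y=0) weight 2/45
  (Z=2, X=0, Y=1) weight 4/45
  (Z=2, X=1, Y=0) weight 4/45
Group by X:
  weight(X=0) = 19/105
  weight(X=1) = 62/315
Total weight = 19/105 + 62/315 = 17/45
P(X=0 | obs) = 19/105 / 17/45 = 57/119
P(X=1 | obs) = 62/315 / 17/45 = 62/119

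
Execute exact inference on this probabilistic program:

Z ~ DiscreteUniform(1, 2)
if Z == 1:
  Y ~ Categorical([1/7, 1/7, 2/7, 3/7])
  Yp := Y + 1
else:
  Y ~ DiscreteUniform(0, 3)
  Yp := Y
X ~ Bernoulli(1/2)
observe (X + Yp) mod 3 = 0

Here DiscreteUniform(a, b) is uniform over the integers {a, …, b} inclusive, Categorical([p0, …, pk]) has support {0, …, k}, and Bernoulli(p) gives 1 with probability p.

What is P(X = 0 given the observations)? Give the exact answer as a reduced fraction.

P(X = 0 | obs) = 2/3

Enumerate traces; 5 have nonzero weight after conditioning:
  (Z=1, Y=1, X=1) weight 1/28
  (Z=1, Y=2, X=0) weight 1/14
  (Z=2, Y=0, X=0) weight 1/16
  (Z=2, Y=2, X=1) weight 1/16
  (Z=2, Y=3, X=0) weight 1/16
Group by X:
  weight(X=0) = 11/56
  weight(X=1) = 11/112
Total weight = 11/56 + 11/112 = 33/112
P(X=0 | obs) = 11/56 / 33/112 = 2/3
P(X=1 | obs) = 11/112 / 33/112 = 1/3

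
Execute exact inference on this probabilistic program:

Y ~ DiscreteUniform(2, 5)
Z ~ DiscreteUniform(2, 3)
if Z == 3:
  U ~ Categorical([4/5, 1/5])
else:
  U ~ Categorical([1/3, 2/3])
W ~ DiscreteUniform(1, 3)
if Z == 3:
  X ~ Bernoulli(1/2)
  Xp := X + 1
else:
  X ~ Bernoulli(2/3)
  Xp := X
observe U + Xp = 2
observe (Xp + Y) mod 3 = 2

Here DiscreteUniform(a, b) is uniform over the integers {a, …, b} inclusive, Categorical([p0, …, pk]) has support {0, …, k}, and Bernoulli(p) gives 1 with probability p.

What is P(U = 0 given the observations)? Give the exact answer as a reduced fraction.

P(U = 0 | obs) = 36/85

Enumerate traces; 9 have nonzero weight after conditioning:
  (Y=3, Z=3, U=0, W=1, X=1) weight 1/60
  (Y=3, Z=3, U=0, W=2, X=1) weight 1/60
  (Y=3, Z=3, U=0, W=3, X=1) weight 1/60
  (Y=4, Z=2, U=1, W=1, X=1) weight 1/54
  (Y=4, Z=2, U=1, W=2, X=1) weight 1/54
  (Y=4, Z=2, U=1, W=3, X=1) weight 1/54
  (Y=4, Z=3, U=1, W=1, X=0) weight 1/240
  (Y=4, Z=3, U=1, W=2, X=0) weight 1/240
  … 1 more
Group by U:
  weight(U=0) = 1/20
  weight(U=1) = 49/720
Total weight = 1/20 + 49/720 = 17/144
P(U=0 | obs) = 1/20 / 17/144 = 36/85
P(U=1 | obs) = 49/720 / 17/144 = 49/85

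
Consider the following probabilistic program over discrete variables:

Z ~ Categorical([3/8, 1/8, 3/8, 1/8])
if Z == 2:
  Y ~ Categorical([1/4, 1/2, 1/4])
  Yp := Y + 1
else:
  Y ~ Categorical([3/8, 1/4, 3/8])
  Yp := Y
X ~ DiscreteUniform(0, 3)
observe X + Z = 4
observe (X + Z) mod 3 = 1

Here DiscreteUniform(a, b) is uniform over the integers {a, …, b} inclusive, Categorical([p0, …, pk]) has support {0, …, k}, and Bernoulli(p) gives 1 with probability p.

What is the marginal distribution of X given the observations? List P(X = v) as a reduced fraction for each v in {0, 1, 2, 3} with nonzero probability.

P(X=1) = 1/5, P(X=2) = 3/5, P(X=3) = 1/5

Enumerate traces; 9 have nonzero weight after conditioning:
  (Z=1, Y=0, X=3) weight 3/256
  (Z=1, Y=1, X=3) weight 1/128
  (Z=1, Y=2, X=3) weight 3/256
  (Z=2, Y=0, X=2) weight 3/128
  (Z=2, Y=1, X=2) weight 3/64
  (Z=2, Y=2, X=2) weight 3/128
  (Z=3, Y=0, X=1) weight 3/256
  (Z=3, Y=1, X=1) weight 1/128
  … 1 more
Group by X:
  weight(X=1) = 1/32
  weight(X=2) = 3/32
  weight(X=3) = 1/32
Total weight = 1/32 + 3/32 + 1/32 = 5/32
P(X=1 | obs) = 1/32 / 5/32 = 1/5
P(X=2 | obs) = 3/32 / 5/32 = 3/5
P(X=3 | obs) = 1/32 / 5/32 = 1/5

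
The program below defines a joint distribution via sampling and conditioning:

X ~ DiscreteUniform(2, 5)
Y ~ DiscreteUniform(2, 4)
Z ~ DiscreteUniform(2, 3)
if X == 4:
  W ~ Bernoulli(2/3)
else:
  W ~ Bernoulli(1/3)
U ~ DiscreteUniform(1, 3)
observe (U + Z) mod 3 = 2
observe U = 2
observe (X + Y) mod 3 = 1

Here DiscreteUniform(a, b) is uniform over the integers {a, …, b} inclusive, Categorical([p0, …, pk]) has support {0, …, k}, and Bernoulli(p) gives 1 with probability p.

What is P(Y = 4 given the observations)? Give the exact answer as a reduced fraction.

Enumerate traces; 8 have nonzero weight after conditioning:
  (X=2, Y=2, Z=3, W=0, U=2) weight 1/108
  (X=2, Y=2, Z=3, W=1, U=2) weight 1/216
  (X=3, Y=4, Z=3, W=0, U=2) weight 1/108
  (X=3, Y=4, Z=3, W=1, U=2) weight 1/216
  (X=4, Y=3, Z=3, W=0, U=2) weight 1/216
  (X=4, Y=3, Z=3, W=1, U=2) weight 1/108
  (X=5, Y=2, Z=3, W=0, U=2) weight 1/108
  (X=5, Y=2, Z=3, W=1, U=2) weight 1/216
Group by Y:
  weight(Y=2) = 1/36
  weight(Y=3) = 1/72
  weight(Y=4) = 1/72
Total weight = 1/36 + 1/72 + 1/72 = 1/18
P(Y=2 | obs) = 1/36 / 1/18 = 1/2
P(Y=3 | obs) = 1/72 / 1/18 = 1/4
P(Y=4 | obs) = 1/72 / 1/18 = 1/4

P(Y = 4 | obs) = 1/4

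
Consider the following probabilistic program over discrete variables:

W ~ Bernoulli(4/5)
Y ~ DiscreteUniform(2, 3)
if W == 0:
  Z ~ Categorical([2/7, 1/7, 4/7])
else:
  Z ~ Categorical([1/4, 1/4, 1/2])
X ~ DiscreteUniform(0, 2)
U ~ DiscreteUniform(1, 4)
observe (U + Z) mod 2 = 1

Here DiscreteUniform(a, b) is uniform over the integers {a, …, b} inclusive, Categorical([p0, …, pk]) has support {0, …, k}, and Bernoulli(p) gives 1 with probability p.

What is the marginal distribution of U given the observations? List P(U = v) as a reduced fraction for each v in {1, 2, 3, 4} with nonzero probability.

Enumerate traces; 72 have nonzero weight after conditioning:
  (W=0, Y=2, Z=0, X=0, U=1) weight 1/420
  (W=0, Y=2, Z=0, X=0, U=3) weight 1/420
  (W=0, Y=2, Z=0, X=1, U=1) weight 1/420
  (W=0, Y=2, Z=0, X=1, U=3) weight 1/420
  (W=0, Y=2, Z=0, X=2, U=1) weight 1/420
  (W=0, Y=2, Z=0, X=2, U=3) weight 1/420
  (W=0, Y=2, Z=1, X=0, U=2) weight 1/840
  (W=0, Y=2, Z=1, X=0, U=4) weight 1/840
  … 64 more
Group by U:
  weight(U=1) = 27/140
  weight(U=2) = 2/35
  weight(U=3) = 27/140
  weight(U=4) = 2/35
Total weight = 27/140 + 2/35 + 27/140 + 2/35 = 1/2
P(U=1 | obs) = 27/140 / 1/2 = 27/70
P(U=2 | obs) = 2/35 / 1/2 = 4/35
P(U=3 | obs) = 27/140 / 1/2 = 27/70
P(U=4 | obs) = 2/35 / 1/2 = 4/35

P(U=1) = 27/70, P(U=2) = 4/35, P(U=3) = 27/70, P(U=4) = 4/35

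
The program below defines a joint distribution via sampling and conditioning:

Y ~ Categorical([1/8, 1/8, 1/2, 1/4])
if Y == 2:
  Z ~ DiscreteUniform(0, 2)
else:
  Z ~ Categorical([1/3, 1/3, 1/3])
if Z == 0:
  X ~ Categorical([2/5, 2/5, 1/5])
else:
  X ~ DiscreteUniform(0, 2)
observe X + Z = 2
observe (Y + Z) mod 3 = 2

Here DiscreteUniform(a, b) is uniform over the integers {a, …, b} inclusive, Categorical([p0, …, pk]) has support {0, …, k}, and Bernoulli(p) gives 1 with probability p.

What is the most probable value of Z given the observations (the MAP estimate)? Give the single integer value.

argmax_v P(Z = v | obs) = 2

Enumerate traces; 4 have nonzero weight after conditioning:
  (Y=0, Z=2, X=0) weight 1/72
  (Y=1, Z=1, X=1) weight 1/72
  (Y=2, Z=0, X=2) weight 1/30
  (Y=3, Z=2, X=0) weight 1/36
Group by Z:
  weight(Z=0) = 1/30
  weight(Z=1) = 1/72
  weight(Z=2) = 1/24
Total weight = 1/30 + 1/72 + 1/24 = 4/45
P(Z=0 | obs) = 1/30 / 4/45 = 3/8
P(Z=1 | obs) = 1/72 / 4/45 = 5/32
P(Z=2 | obs) = 1/24 / 4/45 = 15/32
argmax = 2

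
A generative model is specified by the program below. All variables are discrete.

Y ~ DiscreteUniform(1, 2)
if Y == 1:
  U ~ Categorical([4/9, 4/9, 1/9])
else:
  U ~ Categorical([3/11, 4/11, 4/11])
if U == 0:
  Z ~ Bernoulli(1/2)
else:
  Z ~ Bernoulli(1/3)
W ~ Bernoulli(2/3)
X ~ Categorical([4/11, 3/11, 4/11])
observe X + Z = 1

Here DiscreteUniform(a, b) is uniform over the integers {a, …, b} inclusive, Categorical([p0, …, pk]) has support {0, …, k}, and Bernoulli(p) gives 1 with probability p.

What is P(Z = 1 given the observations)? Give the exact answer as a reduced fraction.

Enumerate traces; 24 have nonzero weight after conditioning:
  (Y=1, U=0, Z=0, W=0, X=1) weight 1/99
  (Y=1, U=0, Z=0, W=1, X=1) weight 2/99
  (Y=1, U=0, Z=1, W=0, X=0) weight 4/297
  (Y=1, U=0, Z=1, W=1, X=0) weight 8/297
  (Y=1, U=1, Z=0, W=0, X=1) weight 4/297
  (Y=1, U=1, Z=0, W=1, X=1) weight 8/297
  (Y=1, U=1, Z=1, W=0, X=0) weight 8/891
  (Y=1, U=1, Z=1, W=1, X=0) weight 16/891
  … 16 more
Group by Z:
  weight(Z=0) = 721/4356
  weight(Z=1) = 467/3267
Total weight = 721/4356 + 467/3267 = 4031/13068
P(Z=0 | obs) = 721/4356 / 4031/13068 = 2163/4031
P(Z=1 | obs) = 467/3267 / 4031/13068 = 1868/4031

P(Z = 1 | obs) = 1868/4031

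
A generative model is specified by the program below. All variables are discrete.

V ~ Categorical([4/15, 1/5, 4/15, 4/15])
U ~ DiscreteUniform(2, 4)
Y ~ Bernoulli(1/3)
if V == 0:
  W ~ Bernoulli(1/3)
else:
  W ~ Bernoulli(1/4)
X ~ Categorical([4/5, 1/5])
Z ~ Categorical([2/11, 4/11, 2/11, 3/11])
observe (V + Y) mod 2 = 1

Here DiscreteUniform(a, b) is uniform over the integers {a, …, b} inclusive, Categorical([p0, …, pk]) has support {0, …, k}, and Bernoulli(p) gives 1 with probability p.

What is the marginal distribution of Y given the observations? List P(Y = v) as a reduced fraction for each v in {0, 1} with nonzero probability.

P(Y=0) = 7/11, P(Y=1) = 4/11

Enumerate traces; 192 have nonzero weight after conditioning:
  (V=0, U=2, Y=1, W=0, X=0, Z=0) weight 64/22275
  (V=0, U=2, Y=1, W=0, X=0, Z=1) weight 128/22275
  (V=0, U=2, Y=1, W=0, X=0, Z=2) weight 64/22275
  (V=0, U=2, Y=1, W=0, X=0, Z=3) weight 32/7425
  (V=0, U=2, Y=1, W=0, X=1, Z=0) weight 16/22275
  (V=0, U=2, Y=1, W=0, X=1, Z=1) weight 32/22275
  (V=0, U=2, Y=1, W=0, X=1, Z=2) weight 16/22275
  (V=0, U=2, Y=1, W=0, X=1, Z=3) weight 8/7425
  (V=1, U=2, Y=0, W=0, X=0, Z=0) weight 4/825
  … 183 more
Group by Y:
  weight(Y=0) = 14/45
  weight(Y=1) = 8/45
Total weight = 14/45 + 8/45 = 22/45
P(Y=0 | obs) = 14/45 / 22/45 = 7/11
P(Y=1 | obs) = 8/45 / 22/45 = 4/11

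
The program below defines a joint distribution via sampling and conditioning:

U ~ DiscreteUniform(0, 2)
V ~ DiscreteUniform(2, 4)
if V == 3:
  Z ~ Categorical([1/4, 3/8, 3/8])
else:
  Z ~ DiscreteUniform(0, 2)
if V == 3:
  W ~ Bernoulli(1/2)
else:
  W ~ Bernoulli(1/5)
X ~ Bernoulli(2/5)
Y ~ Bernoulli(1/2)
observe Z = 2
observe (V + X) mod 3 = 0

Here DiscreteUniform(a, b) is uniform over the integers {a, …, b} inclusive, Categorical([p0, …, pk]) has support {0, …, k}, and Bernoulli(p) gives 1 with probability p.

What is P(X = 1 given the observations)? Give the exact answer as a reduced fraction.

Enumerate traces; 24 have nonzero weight after conditioning:
  (U=0, V=2, Z=2, W=0, X=1, Y=0) weight 4/675
  (U=0, V=2, Z=2, W=0, X=1, Y=1) weight 4/675
  (U=0, V=2, Z=2, W=1, X=1, Y=0) weight 1/675
  (U=0, V=2, Z=2, W=1, X=1, Y=1) weight 1/675
  (U=0, V=3, Z=2, W=0, X=0, Y=0) weight 1/160
  (U=0, V=3, Z=2, W=0, X=0, Y=1) weight 1/160
  (U=0, V=3, Z=2, W=1, X=0, Y=0) weight 1/160
  (U=0, V=3, Z=2, W=1, X=0, Y=1) weight 1/160
  … 16 more
Group by X:
  weight(X=0) = 3/40
  weight(X=1) = 2/45
Total weight = 3/40 + 2/45 = 43/360
P(X=0 | obs) = 3/40 / 43/360 = 27/43
P(X=1 | obs) = 2/45 / 43/360 = 16/43

P(X = 1 | obs) = 16/43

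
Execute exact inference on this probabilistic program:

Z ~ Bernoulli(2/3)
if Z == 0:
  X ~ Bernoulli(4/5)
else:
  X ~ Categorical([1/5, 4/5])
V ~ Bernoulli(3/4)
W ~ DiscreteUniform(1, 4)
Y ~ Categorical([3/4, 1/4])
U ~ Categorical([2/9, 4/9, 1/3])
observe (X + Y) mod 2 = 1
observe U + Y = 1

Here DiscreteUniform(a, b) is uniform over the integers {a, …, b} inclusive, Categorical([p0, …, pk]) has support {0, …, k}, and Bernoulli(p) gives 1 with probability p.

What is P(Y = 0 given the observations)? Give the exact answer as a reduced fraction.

Enumerate traces; 32 have nonzero weight after conditioning:
  (Z=0, X=0, V=0, W=1, Y=1, U=0) weight 1/4320
  (Z=0, X=0, V=0, W=2, Y=1, U=0) weight 1/4320
  (Z=0, X=0, V=0, W=3, Y=1, U=0) weight 1/4320
  (Z=0, X=0, V=0, W=4, Y=1, U=0) weight 1/4320
  (Z=0, X=0, V=1, W=1, Y=1, U=0) weight 1/1440
  (Z=0, X=0, V=1, W=2, Y=1, U=0) weight 1/1440
  (Z=0, X=0, V=1, W=3, Y=1, U=0) weight 1/1440
  (Z=0, X=0, V=1, W=4, Y=1, U=0) weight 1/1440
  (Z=0, X=1, V=0, W=1, Y=0, U=1) weight 1/180
  … 23 more
Group by Y:
  weight(Y=0) = 4/15
  weight(Y=1) = 1/90
Total weight = 4/15 + 1/90 = 5/18
P(Y=0 | obs) = 4/15 / 5/18 = 24/25
P(Y=1 | obs) = 1/90 / 5/18 = 1/25

P(Y = 0 | obs) = 24/25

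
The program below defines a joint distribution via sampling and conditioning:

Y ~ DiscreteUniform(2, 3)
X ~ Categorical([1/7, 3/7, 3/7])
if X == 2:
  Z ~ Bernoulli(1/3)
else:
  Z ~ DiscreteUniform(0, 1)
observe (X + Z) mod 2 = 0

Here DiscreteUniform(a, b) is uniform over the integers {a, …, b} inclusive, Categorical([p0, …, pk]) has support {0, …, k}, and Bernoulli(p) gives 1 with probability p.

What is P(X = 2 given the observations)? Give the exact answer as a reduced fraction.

Enumerate traces; 6 have nonzero weight after conditioning:
  (Y=2, X=0, Z=0) weight 1/28
  (Y=2, X=1, Z=1) weight 3/28
  (Y=2, X=2, Z=0) weight 1/7
  (Y=3, X=0, Z=0) weight 1/28
  (Y=3, X=1, Z=1) weight 3/28
  (Y=3, X=2, Z=0) weight 1/7
Group by X:
  weight(X=0) = 1/14
  weight(X=1) = 3/14
  weight(X=2) = 2/7
Total weight = 1/14 + 3/14 + 2/7 = 4/7
P(X=0 | obs) = 1/14 / 4/7 = 1/8
P(X=1 | obs) = 3/14 / 4/7 = 3/8
P(X=2 | obs) = 2/7 / 4/7 = 1/2

P(X = 2 | obs) = 1/2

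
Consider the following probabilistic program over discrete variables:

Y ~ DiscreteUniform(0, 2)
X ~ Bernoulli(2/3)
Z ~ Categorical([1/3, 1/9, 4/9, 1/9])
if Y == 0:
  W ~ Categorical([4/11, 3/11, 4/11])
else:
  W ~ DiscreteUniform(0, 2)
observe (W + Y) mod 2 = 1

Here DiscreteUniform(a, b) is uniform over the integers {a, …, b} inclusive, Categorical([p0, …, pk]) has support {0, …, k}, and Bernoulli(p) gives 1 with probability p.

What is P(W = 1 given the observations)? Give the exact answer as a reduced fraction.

Enumerate traces; 32 have nonzero weight after conditioning:
  (Y=0, X=0, Z=0, W=1) weight 1/99
  (Y=0, X=0, Z=1, W=1) weight 1/297
  (Y=0, X=0, Z=2, W=1) weight 4/297
  (Y=0, X=0, Z=3, W=1) weight 1/297
  (Y=0, X=1, Z=0, W=1) weight 2/99
  (Y=0, X=1, Z=1, W=1) weight 2/297
  (Y=0, X=1, Z=2, W=1) weight 8/297
  (Y=0, X=1, Z=3, W=1) weight 2/297
  (Y=1, X=0, Z=0, W=0) weight 1/81
  (Y=1, X=0, Z=0, W=2) weight 1/81
  … 22 more
Group by W:
  weight(W=0) = 1/9
  weight(W=1) = 20/99
  weight(W=2) = 1/9
Total weight = 1/9 + 20/99 + 1/9 = 14/33
P(W=0 | obs) = 1/9 / 14/33 = 11/42
P(W=1 | obs) = 20/99 / 14/33 = 10/21
P(W=2 | obs) = 1/9 / 14/33 = 11/42

P(W = 1 | obs) = 10/21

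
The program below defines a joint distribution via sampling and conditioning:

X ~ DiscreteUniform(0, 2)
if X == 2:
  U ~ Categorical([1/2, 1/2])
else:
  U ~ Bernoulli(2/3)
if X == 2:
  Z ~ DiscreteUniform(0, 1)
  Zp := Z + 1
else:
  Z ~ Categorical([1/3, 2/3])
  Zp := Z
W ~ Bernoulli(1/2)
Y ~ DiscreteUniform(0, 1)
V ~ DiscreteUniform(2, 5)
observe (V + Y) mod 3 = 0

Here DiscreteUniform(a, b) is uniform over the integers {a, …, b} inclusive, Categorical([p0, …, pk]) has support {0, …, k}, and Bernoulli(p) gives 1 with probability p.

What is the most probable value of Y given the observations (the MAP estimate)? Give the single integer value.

Enumerate traces; 72 have nonzero weight after conditioning:
  (X=0, U=0, Z=0, W=0, Y=0, V=3) weight 1/432
  (X=0, U=0, Z=0, W=0, Y=1, V=2) weight 1/432
  (X=0, U=0, Z=0, W=0, Y=1, V=5) weight 1/432
  (X=0, U=0, Z=0, W=1, Y=0, V=3) weight 1/432
  (X=0, U=0, Z=0, W=1, Y=1, V=2) weight 1/432
  (X=0, U=0, Z=0, W=1, Y=1, V=5) weight 1/432
  (X=0, U=0, Z=1, W=0, Y=0, V=3) weight 1/216
  (X=0, U=0, Z=1, W=0, Y=1, V=2) weight 1/216
  … 64 more
Group by Y:
  weight(Y=0) = 1/8
  weight(Y=1) = 1/4
Total weight = 1/8 + 1/4 = 3/8
P(Y=0 | obs) = 1/8 / 3/8 = 1/3
P(Y=1 | obs) = 1/4 / 3/8 = 2/3
argmax = 1

argmax_v P(Y = v | obs) = 1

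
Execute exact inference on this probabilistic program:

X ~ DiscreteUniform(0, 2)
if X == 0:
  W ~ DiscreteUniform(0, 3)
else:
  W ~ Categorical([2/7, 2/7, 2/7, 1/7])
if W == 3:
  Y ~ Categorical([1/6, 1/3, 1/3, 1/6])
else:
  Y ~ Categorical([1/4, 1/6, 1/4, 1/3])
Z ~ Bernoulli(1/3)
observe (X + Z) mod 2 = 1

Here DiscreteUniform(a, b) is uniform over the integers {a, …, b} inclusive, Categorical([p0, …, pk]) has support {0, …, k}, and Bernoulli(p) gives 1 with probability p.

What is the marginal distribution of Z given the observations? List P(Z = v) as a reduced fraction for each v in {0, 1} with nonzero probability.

Enumerate traces; 48 have nonzero weight after conditioning:
  (X=0, W=0, Y=0, Z=1) weight 1/144
  (X=0, W=0, Y=1, Z=1) weight 1/216
  (X=0, W=0, Y=2, Z=1) weight 1/144
  (X=0, W=0, Y=3, Z=1) weight 1/108
  (X=0, W=1, Y=0, Z=1) weight 1/144
  (X=0, W=1, Y=1, Z=1) weight 1/216
  (X=0, W=1, Y=2, Z=1) weight 1/144
  (X=0, W=1, Y=3, Z=1) weight 1/108
  (X=1, W=0, Y=0, Z=0) weight 1/63
  … 39 more
Group by Z:
  weight(Z=0) = 2/9
  weight(Z=1) = 2/9
Total weight = 2/9 + 2/9 = 4/9
P(Z=0 | obs) = 2/9 / 4/9 = 1/2
P(Z=1 | obs) = 2/9 / 4/9 = 1/2

P(Z=0) = 1/2, P(Z=1) = 1/2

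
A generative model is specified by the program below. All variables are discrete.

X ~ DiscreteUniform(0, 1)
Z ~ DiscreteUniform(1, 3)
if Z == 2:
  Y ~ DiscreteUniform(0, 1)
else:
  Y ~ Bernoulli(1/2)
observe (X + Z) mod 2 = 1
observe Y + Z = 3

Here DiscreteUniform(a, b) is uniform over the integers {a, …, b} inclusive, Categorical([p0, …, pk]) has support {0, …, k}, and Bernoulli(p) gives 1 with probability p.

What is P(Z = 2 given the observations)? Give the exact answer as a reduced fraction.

P(Z = 2 | obs) = 1/2

Enumerate traces; 2 have nonzero weight after conditioning:
  (X=0, Z=3, Y=0) weight 1/12
  (X=1, Z=2, Y=1) weight 1/12
Group by Z:
  weight(Z=2) = 1/12
  weight(Z=3) = 1/12
Total weight = 1/12 + 1/12 = 1/6
P(Z=2 | obs) = 1/12 / 1/6 = 1/2
P(Z=3 | obs) = 1/12 / 1/6 = 1/2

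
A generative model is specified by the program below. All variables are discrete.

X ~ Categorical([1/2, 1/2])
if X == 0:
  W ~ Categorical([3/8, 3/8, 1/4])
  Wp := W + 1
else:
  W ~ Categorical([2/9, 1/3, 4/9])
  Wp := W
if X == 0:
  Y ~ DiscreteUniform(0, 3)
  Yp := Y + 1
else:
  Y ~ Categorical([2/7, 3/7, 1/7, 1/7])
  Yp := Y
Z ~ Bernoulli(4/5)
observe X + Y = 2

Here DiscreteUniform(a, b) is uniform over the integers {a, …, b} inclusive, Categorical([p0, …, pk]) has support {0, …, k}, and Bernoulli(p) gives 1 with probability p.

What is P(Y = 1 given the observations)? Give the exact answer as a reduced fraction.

P(Y = 1 | obs) = 12/19

Enumerate traces; 12 have nonzero weight after conditioning:
  (X=0, W=0, Y=2, Z=0) weight 3/320
  (X=0, W=0, Y=2, Z=1) weight 3/80
  (X=0, W=1, Y=2, Z=0) weight 3/320
  (X=0, W=1, Y=2, Z=1) weight 3/80
  (X=0, W=2, Y=2, Z=0) weight 1/160
  (X=0, W=2, Y=2, Z=1) weight 1/40
  (X=1, W=0, Y=1, Z=0) weight 1/105
  (X=1, W=0, Y=1, Z=1) weight 4/105
  … 4 more
Group by Y:
  weight(Y=1) = 3/14
  weight(Y=2) = 1/8
Total weight = 3/14 + 1/8 = 19/56
P(Y=1 | obs) = 3/14 / 19/56 = 12/19
P(Y=2 | obs) = 1/8 / 19/56 = 7/19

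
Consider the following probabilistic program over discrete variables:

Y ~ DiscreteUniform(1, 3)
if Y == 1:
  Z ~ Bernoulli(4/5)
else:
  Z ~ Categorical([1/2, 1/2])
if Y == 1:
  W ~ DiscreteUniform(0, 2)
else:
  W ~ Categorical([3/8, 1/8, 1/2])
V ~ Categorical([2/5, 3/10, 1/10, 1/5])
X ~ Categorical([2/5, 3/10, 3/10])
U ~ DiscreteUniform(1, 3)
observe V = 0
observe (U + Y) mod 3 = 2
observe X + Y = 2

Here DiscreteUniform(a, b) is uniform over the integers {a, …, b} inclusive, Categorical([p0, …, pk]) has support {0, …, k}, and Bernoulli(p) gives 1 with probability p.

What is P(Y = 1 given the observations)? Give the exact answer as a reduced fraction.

Enumerate traces; 12 have nonzero weight after conditioning:
  (Y=1, Z=0, W=0, V=0, X=1, U=1) weight 1/1125
  (Y=1, Z=0, W=1, V=0, X=1, U=1) weight 1/1125
  (Y=1, Z=0, W=2, V=0, X=1, U=1) weight 1/1125
  (Y=1, Z=1, W=0, V=0, X=1, U=1) weight 4/1125
  (Y=1, Z=1, W=1, V=0, X=1, U=1) weight 4/1125
  (Y=1, Z=1, W=2, V=0, X=1, U=1) weight 4/1125
  (Y=2, Z=0, W=0, V=0, X=0, U=3) weight 1/300
  (Y=2, Z=0, W=1, V=0, X=0, U=3) weight 1/900
  … 4 more
Group by Y:
  weight(Y=1) = 1/75
  weight(Y=2) = 4/225
Total weight = 1/75 + 4/225 = 7/225
P(Y=1 | obs) = 1/75 / 7/225 = 3/7
P(Y=2 | obs) = 4/225 / 7/225 = 4/7

P(Y = 1 | obs) = 3/7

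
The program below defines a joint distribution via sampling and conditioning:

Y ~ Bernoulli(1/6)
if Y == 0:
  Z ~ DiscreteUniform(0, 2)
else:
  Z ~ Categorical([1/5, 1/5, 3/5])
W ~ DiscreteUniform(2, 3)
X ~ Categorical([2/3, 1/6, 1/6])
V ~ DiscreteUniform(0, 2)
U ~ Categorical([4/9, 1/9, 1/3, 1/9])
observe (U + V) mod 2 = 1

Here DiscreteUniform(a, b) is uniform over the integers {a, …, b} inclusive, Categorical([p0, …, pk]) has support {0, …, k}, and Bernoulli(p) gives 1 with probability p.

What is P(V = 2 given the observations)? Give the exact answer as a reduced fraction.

P(V = 2 | obs) = 2/11

Enumerate traces; 216 have nonzero weight after conditioning:
  (Y=0, Z=0, W=2, X=0, V=0, U=1) weight 5/1458
  (Y=0, Z=0, W=2, X=0, V=0, U=3) weight 5/1458
  (Y=0, Z=0, W=2, X=0, V=1, U=0) weight 10/729
  (Y=0, Z=0, W=2, X=0, V=1, U=2) weight 5/486
  (Y=0, Z=0, W=2, X=0, V=2, U=1) weight 5/1458
  (Y=0, Z=0, W=2, X=0, V=2, U=3) weight 5/1458
  (Y=0, Z=0, W=2, X=1, V=0, U=1) weight 5/5832
  (Y=0, Z=0, W=2, X=1, V=0, U=3) weight 5/5832
  … 208 more
Group by V:
  weight(V=0) = 2/27
  weight(V=1) = 7/27
  weight(V=2) = 2/27
Total weight = 2/27 + 7/27 + 2/27 = 11/27
P(V=0 | obs) = 2/27 / 11/27 = 2/11
P(V=1 | obs) = 7/27 / 11/27 = 7/11
P(V=2 | obs) = 2/27 / 11/27 = 2/11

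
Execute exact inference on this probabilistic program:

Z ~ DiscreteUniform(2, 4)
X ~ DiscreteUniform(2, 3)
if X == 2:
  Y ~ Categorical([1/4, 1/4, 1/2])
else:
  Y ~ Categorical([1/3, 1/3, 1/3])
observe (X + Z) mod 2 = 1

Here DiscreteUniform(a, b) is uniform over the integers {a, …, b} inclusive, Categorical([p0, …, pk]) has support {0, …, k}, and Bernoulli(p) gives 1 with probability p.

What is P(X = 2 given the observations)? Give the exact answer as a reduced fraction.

Enumerate traces; 9 have nonzero weight after conditioning:
  (Z=2, X=3, Y=0) weight 1/18
  (Z=2, X=3, Y=1) weight 1/18
  (Z=2, X=3, Y=2) weight 1/18
  (Z=3, X=2, Y=0) weight 1/24
  (Z=3, X=2, Y=1) weight 1/24
  (Z=3, X=2, Y=2) weight 1/12
  (Z=4, X=3, Y=0) weight 1/18
  (Z=4, X=3, Y=1) weight 1/18
  … 1 more
Group by X:
  weight(X=2) = 1/6
  weight(X=3) = 1/3
Total weight = 1/6 + 1/3 = 1/2
P(X=2 | obs) = 1/6 / 1/2 = 1/3
P(X=3 | obs) = 1/3 / 1/2 = 2/3

P(X = 2 | obs) = 1/3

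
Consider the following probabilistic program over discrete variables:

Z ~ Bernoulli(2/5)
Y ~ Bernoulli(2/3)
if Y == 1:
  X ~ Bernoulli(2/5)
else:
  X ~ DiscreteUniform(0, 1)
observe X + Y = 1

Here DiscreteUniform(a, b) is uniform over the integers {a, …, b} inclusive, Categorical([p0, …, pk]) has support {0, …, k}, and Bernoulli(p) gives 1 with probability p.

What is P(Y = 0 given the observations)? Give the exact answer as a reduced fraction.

Enumerate traces; 4 have nonzero weight after conditioning:
  (Z=0, Y=0, X=1) weight 1/10
  (Z=0, Y=1, X=0) weight 6/25
  (Z=1, Y=0, X=1) weight 1/15
  (Z=1, Y=1, X=0) weight 4/25
Group by Y:
  weight(Y=0) = 1/6
  weight(Y=1) = 2/5
Total weight = 1/6 + 2/5 = 17/30
P(Y=0 | obs) = 1/6 / 17/30 = 5/17
P(Y=1 | obs) = 2/5 / 17/30 = 12/17

P(Y = 0 | obs) = 5/17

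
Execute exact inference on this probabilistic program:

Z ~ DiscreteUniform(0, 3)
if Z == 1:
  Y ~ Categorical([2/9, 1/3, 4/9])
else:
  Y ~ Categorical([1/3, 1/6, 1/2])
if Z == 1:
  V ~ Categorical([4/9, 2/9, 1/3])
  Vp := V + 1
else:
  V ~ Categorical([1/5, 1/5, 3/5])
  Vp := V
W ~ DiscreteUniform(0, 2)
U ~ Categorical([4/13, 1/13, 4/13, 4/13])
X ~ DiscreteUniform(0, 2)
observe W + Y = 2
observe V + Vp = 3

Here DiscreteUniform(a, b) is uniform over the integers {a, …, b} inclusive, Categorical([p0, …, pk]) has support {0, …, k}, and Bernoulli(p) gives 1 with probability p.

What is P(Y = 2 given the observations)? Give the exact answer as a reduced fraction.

Enumerate traces; 36 have nonzero weight after conditioning:
  (Z=1, Y=0, V=1, W=2, U=0, X=0) weight 4/9477
  (Z=1, Y=0, V=1, W=2, U=0, X=1) weight 4/9477
  (Z=1, Y=0, V=1, W=2, U=0, X=2) weight 4/9477
  (Z=1, Y=0, V=1, W=2, U=1, X=0) weight 1/9477
  (Z=1, Y=0, V=1, W=2, U=1, X=1) weight 1/9477
  (Z=1, Y=0, V=1, W=2, U=1, X=2) weight 1/9477
  (Z=1, Y=0, V=1, W=2, U=2, X=0) weight 4/9477
  (Z=1, Y=0, V=1, W=2, U=2, X=1) weight 4/9477
  (Z=1, Y=1, V=1, W=1, U=0, X=0) weight 2/3159
  (Z=1, Y=2, V=1, W=0, U=0, X=0) weight 8/9477
  … 26 more
Group by Y:
  weight(Y=0) = 1/243
  weight(Y=1) = 1/162
  weight(Y=2) = 2/243
Total weight = 1/243 + 1/162 + 2/243 = 1/54
P(Y=0 | obs) = 1/243 / 1/54 = 2/9
P(Y=1 | obs) = 1/162 / 1/54 = 1/3
P(Y=2 | obs) = 2/243 / 1/54 = 4/9

P(Y = 2 | obs) = 4/9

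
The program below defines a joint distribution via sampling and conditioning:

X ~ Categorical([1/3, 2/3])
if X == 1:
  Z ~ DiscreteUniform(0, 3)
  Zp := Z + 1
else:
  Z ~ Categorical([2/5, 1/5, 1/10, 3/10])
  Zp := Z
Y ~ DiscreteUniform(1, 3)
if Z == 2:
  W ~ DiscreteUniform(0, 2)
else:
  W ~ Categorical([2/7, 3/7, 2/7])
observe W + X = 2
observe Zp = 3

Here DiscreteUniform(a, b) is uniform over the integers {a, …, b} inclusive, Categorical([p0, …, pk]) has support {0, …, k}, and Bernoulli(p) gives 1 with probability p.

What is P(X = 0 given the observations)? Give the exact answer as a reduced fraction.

P(X = 0 | obs) = 18/53

Enumerate traces; 6 have nonzero weight after conditioning:
  (X=0, Z=3, Y=1, W=2) weight 1/105
  (X=0, Z=3, Y=2, W=2) weight 1/105
  (X=0, Z=3, Y=3, W=2) weight 1/105
  (X=1, Z=2, Y=1, W=1) weight 1/54
  (X=1, Z=2, Y=2, W=1) weight 1/54
  (X=1, Z=2, Y=3, W=1) weight 1/54
Group by X:
  weight(X=0) = 1/35
  weight(X=1) = 1/18
Total weight = 1/35 + 1/18 = 53/630
P(X=0 | obs) = 1/35 / 53/630 = 18/53
P(X=1 | obs) = 1/18 / 53/630 = 35/53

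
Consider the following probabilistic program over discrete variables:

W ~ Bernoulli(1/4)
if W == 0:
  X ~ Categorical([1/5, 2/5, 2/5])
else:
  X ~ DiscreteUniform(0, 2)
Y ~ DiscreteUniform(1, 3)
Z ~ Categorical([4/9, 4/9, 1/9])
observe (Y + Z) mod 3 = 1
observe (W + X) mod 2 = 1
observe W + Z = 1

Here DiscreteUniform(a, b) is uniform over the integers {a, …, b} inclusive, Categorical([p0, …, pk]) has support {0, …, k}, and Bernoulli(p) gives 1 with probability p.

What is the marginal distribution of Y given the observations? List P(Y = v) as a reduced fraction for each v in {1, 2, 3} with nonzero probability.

Enumerate traces; 3 have nonzero weight after conditioning:
  (W=0, X=1, Y=3, Z=1) weight 2/45
  (W=1, X=0, Y=1, Z=0) weight 1/81
  (W=1, X=2, Y=1, Z=0) weight 1/81
Group by Y:
  weight(Y=1) = 2/81
  weight(Y=3) = 2/45
Total weight = 2/81 + 2/45 = 28/405
P(Y=1 | obs) = 2/81 / 28/405 = 5/14
P(Y=3 | obs) = 2/45 / 28/405 = 9/14

P(Y=1) = 5/14, P(Y=3) = 9/14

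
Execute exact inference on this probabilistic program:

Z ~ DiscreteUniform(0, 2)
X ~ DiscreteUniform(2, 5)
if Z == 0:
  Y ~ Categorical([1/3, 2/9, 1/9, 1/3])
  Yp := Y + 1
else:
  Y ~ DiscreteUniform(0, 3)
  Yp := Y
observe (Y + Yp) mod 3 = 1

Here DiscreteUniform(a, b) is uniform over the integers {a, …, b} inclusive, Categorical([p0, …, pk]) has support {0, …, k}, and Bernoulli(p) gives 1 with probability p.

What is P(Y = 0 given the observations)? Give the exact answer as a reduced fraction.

P(Y = 0 | obs) = 2/7

Enumerate traces; 16 have nonzero weight after conditioning:
  (Z=0, X=2, Y=0) weight 1/36
  (Z=0, X=2, Y=3) weight 1/36
  (Z=0, X=3, Y=0) weight 1/36
  (Z=0, X=3, Y=3) weight 1/36
  (Z=0, X=4, Y=0) weight 1/36
  (Z=0, X=4, Y=3) weight 1/36
  (Z=0, X=5, Y=0) weight 1/36
  (Z=0, X=5, Y=3) weight 1/36
  (Z=1, X=2, Y=2) weight 1/48
  … 7 more
Group by Y:
  weight(Y=0) = 1/9
  weight(Y=2) = 1/6
  weight(Y=3) = 1/9
Total weight = 1/9 + 1/6 + 1/9 = 7/18
P(Y=0 | obs) = 1/9 / 7/18 = 2/7
P(Y=2 | obs) = 1/6 / 7/18 = 3/7
P(Y=3 | obs) = 1/9 / 7/18 = 2/7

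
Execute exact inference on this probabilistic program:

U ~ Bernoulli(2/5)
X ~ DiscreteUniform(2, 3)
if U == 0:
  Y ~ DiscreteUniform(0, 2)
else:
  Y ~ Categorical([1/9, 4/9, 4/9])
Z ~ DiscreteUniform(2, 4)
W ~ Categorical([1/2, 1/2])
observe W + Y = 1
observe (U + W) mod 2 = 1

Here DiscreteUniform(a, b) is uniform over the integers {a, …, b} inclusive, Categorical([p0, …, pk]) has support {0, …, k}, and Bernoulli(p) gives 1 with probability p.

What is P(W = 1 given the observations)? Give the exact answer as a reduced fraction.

Enumerate traces; 12 have nonzero weight after conditioning:
  (U=0, X=2, Y=0, Z=2, W=1) weight 1/60
  (U=0, X=2, Y=0, Z=3, W=1) weight 1/60
  (U=0, X=2, Y=0, Z=4, W=1) weight 1/60
  (U=0, X=3, Y=0, Z=2, W=1) weight 1/60
  (U=0, X=3, Y=0, Z=3, W=1) weight 1/60
  (U=0, X=3, Y=0, Z=4, W=1) weight 1/60
  (U=1, X=2, Y=1, Z=2, W=0) weight 2/135
  (U=1, X=2, Y=1, Z=3, W=0) weight 2/135
  … 4 more
Group by W:
  weight(W=0) = 4/45
  weight(W=1) = 1/10
Total weight = 4/45 + 1/10 = 17/90
P(W=0 | obs) = 4/45 / 17/90 = 8/17
P(W=1 | obs) = 1/10 / 17/90 = 9/17

P(W = 1 | obs) = 9/17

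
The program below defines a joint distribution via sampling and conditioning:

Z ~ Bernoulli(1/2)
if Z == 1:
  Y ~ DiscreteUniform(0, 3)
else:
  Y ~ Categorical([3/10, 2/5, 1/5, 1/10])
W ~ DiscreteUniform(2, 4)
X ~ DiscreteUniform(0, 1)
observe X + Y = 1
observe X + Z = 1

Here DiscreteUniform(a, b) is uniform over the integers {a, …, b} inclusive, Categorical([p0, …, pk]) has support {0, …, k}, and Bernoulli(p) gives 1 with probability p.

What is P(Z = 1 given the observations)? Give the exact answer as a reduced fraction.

P(Z = 1 | obs) = 5/11

Enumerate traces; 6 have nonzero weight after conditioning:
  (Z=0, Y=0, W=2, X=1) weight 1/40
  (Z=0, Y=0, W=3, X=1) weight 1/40
  (Z=0, Y=0, W=4, X=1) weight 1/40
  (Z=1, Y=1, W=2, X=0) weight 1/48
  (Z=1, Y=1, W=3, X=0) weight 1/48
  (Z=1, Y=1, W=4, X=0) weight 1/48
Group by Z:
  weight(Z=0) = 3/40
  weight(Z=1) = 1/16
Total weight = 3/40 + 1/16 = 11/80
P(Z=0 | obs) = 3/40 / 11/80 = 6/11
P(Z=1 | obs) = 1/16 / 11/80 = 5/11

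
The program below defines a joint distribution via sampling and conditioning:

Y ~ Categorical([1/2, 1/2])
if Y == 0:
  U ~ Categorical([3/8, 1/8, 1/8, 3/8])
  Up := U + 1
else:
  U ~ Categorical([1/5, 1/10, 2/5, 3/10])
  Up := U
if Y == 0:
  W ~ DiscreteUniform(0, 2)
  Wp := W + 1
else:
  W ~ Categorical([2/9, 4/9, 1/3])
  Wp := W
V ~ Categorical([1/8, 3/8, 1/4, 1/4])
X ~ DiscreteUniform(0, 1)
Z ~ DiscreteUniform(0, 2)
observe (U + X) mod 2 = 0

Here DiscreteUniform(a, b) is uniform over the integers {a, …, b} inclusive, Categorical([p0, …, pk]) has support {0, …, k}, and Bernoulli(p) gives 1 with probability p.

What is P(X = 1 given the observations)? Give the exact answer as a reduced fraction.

P(X = 1 | obs) = 9/20

Enumerate traces; 288 have nonzero weight after conditioning:
  (Y=0, U=0, W=0, V=0, X=0, Z=0) weight 1/768
  (Y=0, U=0, W=0, V=0, X=0, Z=1) weight 1/768
  (Y=0, U=0, W=0, V=0, X=0, Z=2) weight 1/768
  (Y=0, U=0, W=0, V=1, X=0, Z=0) weight 1/256
  (Y=0, U=0, W=0, V=1, X=0, Z=1) weight 1/256
  (Y=0, U=0, W=0, V=1, X=0, Z=2) weight 1/256
  (Y=0, U=0, W=0, V=2, X=0, Z=0) weight 1/384
  (Y=0, U=0, W=0, V=2, X=0, Z=1) weight 1/384
  (Y=0, U=1, W=0, V=0, X=1, Z=0) weight 1/2304
  … 279 more
Group by X:
  weight(X=0) = 11/40
  weight(X=1) = 9/40
Total weight = 11/40 + 9/40 = 1/2
P(X=0 | obs) = 11/40 / 1/2 = 11/20
P(X=1 | obs) = 9/40 / 1/2 = 9/20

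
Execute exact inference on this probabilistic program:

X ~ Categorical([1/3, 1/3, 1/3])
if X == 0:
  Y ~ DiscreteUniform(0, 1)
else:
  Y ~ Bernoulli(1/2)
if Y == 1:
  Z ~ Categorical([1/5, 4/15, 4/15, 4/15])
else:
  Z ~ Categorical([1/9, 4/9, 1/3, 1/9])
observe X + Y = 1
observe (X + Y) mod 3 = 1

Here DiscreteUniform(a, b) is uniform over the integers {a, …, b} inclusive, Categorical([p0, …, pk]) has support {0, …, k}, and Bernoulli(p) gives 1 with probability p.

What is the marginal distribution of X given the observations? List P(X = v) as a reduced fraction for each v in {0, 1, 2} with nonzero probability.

Enumerate traces; 8 have nonzero weight after conditioning:
  (X=0, Y=1, Z=0) weight 1/30
  (X=0, Y=1, Z=1) weight 2/45
  (X=0, Y=1, Z=2) weight 2/45
  (X=0, Y=1, Z=3) weight 2/45
  (X=1, Y=0, Z=0) weight 1/54
  (X=1, Y=0, Z=1) weight 2/27
  (X=1, Y=0, Z=2) weight 1/18
  (X=1, Y=0, Z=3) weight 1/54
Group by X:
  weight(X=0) = 1/6
  weight(X=1) = 1/6
Total weight = 1/6 + 1/6 = 1/3
P(X=0 | obs) = 1/6 / 1/3 = 1/2
P(X=1 | obs) = 1/6 / 1/3 = 1/2

P(X=0) = 1/2, P(X=1) = 1/2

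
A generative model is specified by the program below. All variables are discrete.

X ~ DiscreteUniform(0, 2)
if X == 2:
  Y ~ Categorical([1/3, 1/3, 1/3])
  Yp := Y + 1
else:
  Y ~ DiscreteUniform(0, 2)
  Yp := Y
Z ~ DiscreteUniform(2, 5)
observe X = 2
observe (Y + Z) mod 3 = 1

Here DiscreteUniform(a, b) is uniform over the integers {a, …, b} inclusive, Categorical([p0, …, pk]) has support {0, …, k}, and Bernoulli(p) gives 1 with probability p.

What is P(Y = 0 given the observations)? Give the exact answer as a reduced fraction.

P(Y = 0 | obs) = 1/4

Enumerate traces; 4 have nonzero weight after conditioning:
  (X=2, Y=0, Z=4) weight 1/36
  (X=2, Y=1, Z=3) weight 1/36
  (X=2, Y=2, Z=2) weight 1/36
  (X=2, Y=2, Z=5) weight 1/36
Group by Y:
  weight(Y=0) = 1/36
  weight(Y=1) = 1/36
  weight(Y=2) = 1/18
Total weight = 1/36 + 1/36 + 1/18 = 1/9
P(Y=0 | obs) = 1/36 / 1/9 = 1/4
P(Y=1 | obs) = 1/36 / 1/9 = 1/4
P(Y=2 | obs) = 1/18 / 1/9 = 1/2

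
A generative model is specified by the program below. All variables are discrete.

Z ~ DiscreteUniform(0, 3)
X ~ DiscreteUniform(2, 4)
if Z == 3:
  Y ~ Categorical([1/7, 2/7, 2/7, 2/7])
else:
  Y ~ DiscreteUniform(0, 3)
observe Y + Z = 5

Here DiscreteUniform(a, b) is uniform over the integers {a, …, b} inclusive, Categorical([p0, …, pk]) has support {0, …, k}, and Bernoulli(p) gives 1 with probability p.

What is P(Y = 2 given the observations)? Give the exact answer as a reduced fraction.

P(Y = 2 | obs) = 8/15

Enumerate traces; 6 have nonzero weight after conditioning:
  (Z=2, X=2, Y=3) weight 1/48
  (Z=2, X=3, Y=3) weight 1/48
  (Z=2, X=4, Y=3) weight 1/48
  (Z=3, X=2, Y=2) weight 1/42
  (Z=3, X=3, Y=2) weight 1/42
  (Z=3, X=4, Y=2) weight 1/42
Group by Y:
  weight(Y=2) = 1/14
  weight(Y=3) = 1/16
Total weight = 1/14 + 1/16 = 15/112
P(Y=2 | obs) = 1/14 / 15/112 = 8/15
P(Y=3 | obs) = 1/16 / 15/112 = 7/15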